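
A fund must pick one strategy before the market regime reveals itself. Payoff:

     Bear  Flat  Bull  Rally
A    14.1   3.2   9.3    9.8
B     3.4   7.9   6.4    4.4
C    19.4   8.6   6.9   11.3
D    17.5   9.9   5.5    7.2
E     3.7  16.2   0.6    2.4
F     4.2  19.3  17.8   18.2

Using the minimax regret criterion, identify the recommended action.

Column bests: Bear=19.4, Flat=19.3, Bull=17.8, Rally=18.2.
A regrets: 5.3, 16.1, 8.5, 8.4 → max 16.1
B regrets: 16.0, 11.4, 11.4, 13.8 → max 16.0
C regrets: 0.0, 10.7, 10.9, 6.9 → max 10.9
D regrets: 1.9, 9.4, 12.3, 11.0 → max 12.3
E regrets: 15.7, 3.1, 17.2, 15.8 → max 17.2
F regrets: 15.2, 0.0, 0.0, 0.0 → max 15.2
Smallest max regret = 10.9 → C.

C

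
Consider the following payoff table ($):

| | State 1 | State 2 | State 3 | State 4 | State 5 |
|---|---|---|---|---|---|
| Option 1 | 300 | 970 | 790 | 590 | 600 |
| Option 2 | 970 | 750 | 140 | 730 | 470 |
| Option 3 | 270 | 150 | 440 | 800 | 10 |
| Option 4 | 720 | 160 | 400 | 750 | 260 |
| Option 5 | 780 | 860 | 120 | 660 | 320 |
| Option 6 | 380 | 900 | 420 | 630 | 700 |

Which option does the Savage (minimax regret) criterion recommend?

Option 6

Column bests: State 1=970, State 2=970, State 3=790, State 4=800, State 5=700.
Option 1 regrets: 670, 0, 0, 210, 100 → max 670
Option 2 regrets: 0, 220, 650, 70, 230 → max 650
Option 3 regrets: 700, 820, 350, 0, 690 → max 820
Option 4 regrets: 250, 810, 390, 50, 440 → max 810
Option 5 regrets: 190, 110, 670, 140, 380 → max 670
Option 6 regrets: 590, 70, 370, 170, 0 → max 590
Smallest max regret = 590 → Option 6.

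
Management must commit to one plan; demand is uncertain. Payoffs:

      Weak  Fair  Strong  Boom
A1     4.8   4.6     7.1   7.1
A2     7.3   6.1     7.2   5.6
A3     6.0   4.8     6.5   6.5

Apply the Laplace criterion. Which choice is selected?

A2

Row averages: A1=5.9, A2=6.55, A3=5.95
Highest average = 6.55 → A2.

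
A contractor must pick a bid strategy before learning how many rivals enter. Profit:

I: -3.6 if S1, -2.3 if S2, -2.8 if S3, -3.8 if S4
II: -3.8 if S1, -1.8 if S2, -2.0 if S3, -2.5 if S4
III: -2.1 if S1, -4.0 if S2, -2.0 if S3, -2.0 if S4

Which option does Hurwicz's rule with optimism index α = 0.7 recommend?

I: 0.7·(-2.3) + 0.3·(-3.8) = -2.75
II: 0.7·(-1.8) + 0.3·(-3.8) = -2.4
III: 0.7·(-2.0) + 0.3·(-4.0) = -2.6
Highest Hurwicz score = -2.4 → II.

II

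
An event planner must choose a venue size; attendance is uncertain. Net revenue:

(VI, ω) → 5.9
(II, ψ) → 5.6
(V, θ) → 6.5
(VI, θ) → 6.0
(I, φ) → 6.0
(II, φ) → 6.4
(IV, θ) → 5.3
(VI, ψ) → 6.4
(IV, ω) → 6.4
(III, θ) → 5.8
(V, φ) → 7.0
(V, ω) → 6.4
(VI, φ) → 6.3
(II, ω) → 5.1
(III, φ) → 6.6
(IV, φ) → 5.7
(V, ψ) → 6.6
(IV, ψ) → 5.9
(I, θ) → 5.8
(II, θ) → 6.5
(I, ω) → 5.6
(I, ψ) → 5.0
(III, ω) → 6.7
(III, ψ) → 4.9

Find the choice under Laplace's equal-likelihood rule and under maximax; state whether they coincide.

laplace → V; maximax → V (agree)

Row averages: I=5.6, II=5.9, III=6, IV=5.825, V=6.625, VI=6.15
Highest average = 6.625 → V.
Row maxima: I=6.0, II=6.5, III=6.7, IV=6.4, V=7.0, VI=6.4
Best best-case = 7.0 → V.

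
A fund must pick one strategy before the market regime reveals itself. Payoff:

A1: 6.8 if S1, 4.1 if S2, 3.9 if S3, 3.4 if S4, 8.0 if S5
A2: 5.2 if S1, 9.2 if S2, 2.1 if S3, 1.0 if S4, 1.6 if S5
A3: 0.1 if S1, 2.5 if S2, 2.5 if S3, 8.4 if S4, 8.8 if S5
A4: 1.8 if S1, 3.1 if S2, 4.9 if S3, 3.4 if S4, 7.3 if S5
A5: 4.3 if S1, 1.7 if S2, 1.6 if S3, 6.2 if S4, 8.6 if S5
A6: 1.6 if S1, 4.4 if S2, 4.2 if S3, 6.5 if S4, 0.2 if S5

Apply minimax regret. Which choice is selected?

A1

Column bests: S1=6.8, S2=9.2, S3=4.9, S4=8.4, S5=8.8.
A1 regrets: 0.0, 5.1, 1.0, 5.0, 0.8 → max 5.1
A2 regrets: 1.6, 0.0, 2.8, 7.4, 7.2 → max 7.4
A3 regrets: 6.7, 6.7, 2.4, 0.0, 0.0 → max 6.7
A4 regrets: 5.0, 6.1, 0.0, 5.0, 1.5 → max 6.1
A5 regrets: 2.5, 7.5, 3.3, 2.2, 0.2 → max 7.5
A6 regrets: 5.2, 4.8, 0.7, 1.9, 8.6 → max 8.6
Smallest max regret = 5.1 → A1.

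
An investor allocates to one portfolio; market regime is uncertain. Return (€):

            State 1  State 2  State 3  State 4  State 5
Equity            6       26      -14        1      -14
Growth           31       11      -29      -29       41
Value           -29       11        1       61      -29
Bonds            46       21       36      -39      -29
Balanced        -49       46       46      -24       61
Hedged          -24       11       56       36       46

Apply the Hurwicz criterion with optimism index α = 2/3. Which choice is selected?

Value

Equity: 2/3·26 + 1/3·(-14) = 38/3
Growth: 2/3·41 + 1/3·(-29) = 53/3
Value: 2/3·61 + 1/3·(-29) = 31
Bonds: 2/3·46 + 1/3·(-39) = 53/3
Balanced: 2/3·61 + 1/3·(-49) = 73/3
Hedged: 2/3·56 + 1/3·(-24) = 88/3
Highest Hurwicz score = 31 → Value.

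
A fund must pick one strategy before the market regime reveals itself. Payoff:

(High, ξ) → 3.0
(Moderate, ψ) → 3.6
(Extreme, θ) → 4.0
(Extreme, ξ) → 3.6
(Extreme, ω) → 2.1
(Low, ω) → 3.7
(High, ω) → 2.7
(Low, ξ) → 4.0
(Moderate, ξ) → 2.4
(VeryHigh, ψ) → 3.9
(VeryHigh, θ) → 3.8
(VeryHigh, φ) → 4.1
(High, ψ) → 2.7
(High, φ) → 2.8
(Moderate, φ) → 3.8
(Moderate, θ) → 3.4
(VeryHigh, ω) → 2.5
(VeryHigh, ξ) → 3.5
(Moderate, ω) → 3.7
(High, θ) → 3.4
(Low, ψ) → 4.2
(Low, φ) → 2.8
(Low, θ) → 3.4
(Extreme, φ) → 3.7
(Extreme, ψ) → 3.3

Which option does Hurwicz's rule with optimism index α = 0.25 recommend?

Low

Low: 0.25·4.2 + 0.75·2.8 = 3.15
Moderate: 0.25·3.8 + 0.75·2.4 = 2.75
High: 0.25·3.4 + 0.75·2.7 = 2.875
VeryHigh: 0.25·4.1 + 0.75·2.5 = 2.9
Extreme: 0.25·4.0 + 0.75·2.1 = 2.575
Highest Hurwicz score = 3.15 → Low.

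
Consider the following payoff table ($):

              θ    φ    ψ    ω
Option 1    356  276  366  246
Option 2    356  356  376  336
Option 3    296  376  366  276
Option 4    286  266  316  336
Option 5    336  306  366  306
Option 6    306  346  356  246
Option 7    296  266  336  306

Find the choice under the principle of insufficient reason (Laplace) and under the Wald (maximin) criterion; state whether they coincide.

Row averages: Option 1=311, Option 2=356, Option 3=328.5, Option 4=301, Option 5=328.5, Option 6=313.5, Option 7=301
Highest average = 356 → Option 2.
Row minima: Option 1=246, Option 2=336, Option 3=276, Option 4=266, Option 5=306, Option 6=246, Option 7=266
Best worst-case = 336 → Option 2.

laplace → Option 2; maximin → Option 2 (agree)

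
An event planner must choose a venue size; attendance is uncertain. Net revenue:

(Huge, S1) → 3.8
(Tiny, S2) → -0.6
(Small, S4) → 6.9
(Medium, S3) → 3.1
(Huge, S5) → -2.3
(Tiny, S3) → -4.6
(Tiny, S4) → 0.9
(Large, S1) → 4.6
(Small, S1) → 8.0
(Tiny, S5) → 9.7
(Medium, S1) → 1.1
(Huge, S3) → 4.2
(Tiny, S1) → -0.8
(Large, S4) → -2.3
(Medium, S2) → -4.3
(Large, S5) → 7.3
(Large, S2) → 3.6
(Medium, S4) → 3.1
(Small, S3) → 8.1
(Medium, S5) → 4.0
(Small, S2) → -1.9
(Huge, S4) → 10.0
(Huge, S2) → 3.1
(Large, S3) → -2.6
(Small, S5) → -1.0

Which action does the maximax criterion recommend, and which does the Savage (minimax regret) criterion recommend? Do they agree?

Row maxima: Tiny=9.7, Small=8.1, Medium=4.0, Large=7.3, Huge=10.0
Best best-case = 10.0 → Huge.
Column bests: S1=8.0, S2=3.6, S3=8.1, S4=10.0, S5=9.7.
Tiny regrets: 8.8, 4.2, 12.7, 9.1, 0.0 → max 12.7
Small regrets: 0.0, 5.5, 0.0, 3.1, 10.7 → max 10.7
Medium regrets: 6.9, 7.9, 5.0, 6.9, 5.7 → max 7.9
Large regrets: 3.4, 0.0, 10.7, 12.3, 2.4 → max 12.3
Huge regrets: 4.2, 0.5, 3.9, 0.0, 12.0 → max 12.0
Smallest max regret = 7.9 → Medium.

maximax → Huge; minimax regret → Medium (disagree)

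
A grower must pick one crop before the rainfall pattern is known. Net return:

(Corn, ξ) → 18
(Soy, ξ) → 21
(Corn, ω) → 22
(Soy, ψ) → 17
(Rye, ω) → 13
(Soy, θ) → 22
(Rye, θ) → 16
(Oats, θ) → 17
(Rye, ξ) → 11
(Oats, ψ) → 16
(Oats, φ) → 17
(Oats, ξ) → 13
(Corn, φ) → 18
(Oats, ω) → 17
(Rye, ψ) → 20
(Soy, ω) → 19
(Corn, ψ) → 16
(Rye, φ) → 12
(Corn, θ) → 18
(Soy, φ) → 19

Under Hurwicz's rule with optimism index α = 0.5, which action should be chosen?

Rye: 0.5·20 + 0.5·11 = 15.5
Oats: 0.5·17 + 0.5·13 = 15
Soy: 0.5·22 + 0.5·17 = 19.5
Corn: 0.5·22 + 0.5·16 = 19
Highest Hurwicz score = 19.5 → Soy.

Soy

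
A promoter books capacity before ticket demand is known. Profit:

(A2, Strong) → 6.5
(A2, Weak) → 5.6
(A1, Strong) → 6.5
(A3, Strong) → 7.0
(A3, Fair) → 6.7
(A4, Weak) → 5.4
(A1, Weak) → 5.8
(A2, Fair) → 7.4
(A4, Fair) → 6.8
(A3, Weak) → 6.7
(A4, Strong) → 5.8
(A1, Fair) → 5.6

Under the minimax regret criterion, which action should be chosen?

A3

Column bests: Weak=6.7, Fair=7.4, Strong=7.0.
A1 regrets: 0.9, 1.8, 0.5 → max 1.8
A2 regrets: 1.1, 0.0, 0.5 → max 1.1
A3 regrets: 0.0, 0.7, 0.0 → max 0.7
A4 regrets: 1.3, 0.6, 1.2 → max 1.3
Smallest max regret = 0.7 → A3.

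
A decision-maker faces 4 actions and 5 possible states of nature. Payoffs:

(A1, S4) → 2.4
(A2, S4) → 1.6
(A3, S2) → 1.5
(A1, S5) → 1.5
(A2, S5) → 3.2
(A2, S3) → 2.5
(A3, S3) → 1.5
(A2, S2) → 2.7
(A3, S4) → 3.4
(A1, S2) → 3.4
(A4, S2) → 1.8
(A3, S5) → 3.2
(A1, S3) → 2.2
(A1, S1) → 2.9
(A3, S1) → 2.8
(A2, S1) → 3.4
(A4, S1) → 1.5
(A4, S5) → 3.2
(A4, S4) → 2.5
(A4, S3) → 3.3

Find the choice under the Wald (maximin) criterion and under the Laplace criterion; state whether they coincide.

Row minima: A1=1.5, A2=1.6, A3=1.5, A4=1.5
Best worst-case = 1.6 → A2.
Row averages: A1=2.48, A2=2.68, A3=2.48, A4=2.46
Highest average = 2.68 → A2.

maximin → A2; laplace → A2 (agree)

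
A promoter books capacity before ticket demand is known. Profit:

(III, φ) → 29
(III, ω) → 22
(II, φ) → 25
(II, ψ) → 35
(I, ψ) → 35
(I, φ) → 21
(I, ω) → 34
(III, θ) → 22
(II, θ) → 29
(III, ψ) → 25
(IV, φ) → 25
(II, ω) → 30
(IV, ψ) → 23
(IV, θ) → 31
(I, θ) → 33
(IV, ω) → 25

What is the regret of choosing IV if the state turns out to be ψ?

12

Best payoff under ψ is 35.
Regret = 35 − 23 = 12.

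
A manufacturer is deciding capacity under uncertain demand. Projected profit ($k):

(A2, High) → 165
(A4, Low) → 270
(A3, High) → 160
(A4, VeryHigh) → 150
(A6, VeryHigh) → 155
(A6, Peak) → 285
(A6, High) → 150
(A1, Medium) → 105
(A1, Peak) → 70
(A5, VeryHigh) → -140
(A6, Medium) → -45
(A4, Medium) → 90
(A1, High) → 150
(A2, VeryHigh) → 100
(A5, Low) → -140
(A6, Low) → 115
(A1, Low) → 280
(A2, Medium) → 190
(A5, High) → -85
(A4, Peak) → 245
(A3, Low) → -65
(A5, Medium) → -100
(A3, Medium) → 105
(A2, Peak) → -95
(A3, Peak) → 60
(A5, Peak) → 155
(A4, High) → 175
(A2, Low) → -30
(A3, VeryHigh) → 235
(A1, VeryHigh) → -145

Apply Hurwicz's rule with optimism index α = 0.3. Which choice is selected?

A1: 0.3·280 + 0.7·(-145) = -17.5
A2: 0.3·190 + 0.7·(-95) = -9.5
A3: 0.3·235 + 0.7·(-65) = 25
A4: 0.3·270 + 0.7·90 = 144
A5: 0.3·155 + 0.7·(-140) = -51.5
A6: 0.3·285 + 0.7·(-45) = 54
Highest Hurwicz score = 144 → A4.

A4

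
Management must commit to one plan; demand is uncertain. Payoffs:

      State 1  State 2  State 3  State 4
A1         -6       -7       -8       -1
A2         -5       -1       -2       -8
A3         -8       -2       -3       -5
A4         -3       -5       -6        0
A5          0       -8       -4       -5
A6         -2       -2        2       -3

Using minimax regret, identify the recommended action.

Column bests: State 1=0, State 2=-1, State 3=2, State 4=0.
A1 regrets: 6, 6, 10, 1 → max 10
A2 regrets: 5, 0, 4, 8 → max 8
A3 regrets: 8, 1, 5, 5 → max 8
A4 regrets: 3, 4, 8, 0 → max 8
A5 regrets: 0, 7, 6, 5 → max 7
A6 regrets: 2, 1, 0, 3 → max 3
Smallest max regret = 3 → A6.

A6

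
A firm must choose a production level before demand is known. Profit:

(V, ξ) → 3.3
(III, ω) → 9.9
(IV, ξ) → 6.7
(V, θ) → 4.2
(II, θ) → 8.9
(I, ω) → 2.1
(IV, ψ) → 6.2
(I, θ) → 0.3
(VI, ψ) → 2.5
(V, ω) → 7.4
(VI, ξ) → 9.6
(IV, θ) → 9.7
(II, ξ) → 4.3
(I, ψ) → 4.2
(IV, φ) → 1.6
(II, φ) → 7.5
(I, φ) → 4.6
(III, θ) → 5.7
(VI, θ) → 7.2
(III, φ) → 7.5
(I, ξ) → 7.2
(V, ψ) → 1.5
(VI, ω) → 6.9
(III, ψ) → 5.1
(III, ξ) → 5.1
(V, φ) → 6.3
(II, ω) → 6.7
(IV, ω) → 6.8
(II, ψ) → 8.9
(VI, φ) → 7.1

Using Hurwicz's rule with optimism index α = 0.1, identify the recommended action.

III

I: 0.1·7.2 + 0.9·0.3 = 0.99
II: 0.1·8.9 + 0.9·4.3 = 4.76
III: 0.1·9.9 + 0.9·5.1 = 5.58
IV: 0.1·9.7 + 0.9·1.6 = 2.41
V: 0.1·7.4 + 0.9·1.5 = 2.09
VI: 0.1·9.6 + 0.9·2.5 = 3.21
Highest Hurwicz score = 5.58 → III.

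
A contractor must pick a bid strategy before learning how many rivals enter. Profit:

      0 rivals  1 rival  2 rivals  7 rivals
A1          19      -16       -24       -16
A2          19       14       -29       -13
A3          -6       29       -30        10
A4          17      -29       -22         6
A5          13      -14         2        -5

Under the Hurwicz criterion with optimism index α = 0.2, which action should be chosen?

A5

A1: 0.2·19 + 0.8·(-24) = -15.4
A2: 0.2·19 + 0.8·(-29) = -19.4
A3: 0.2·29 + 0.8·(-30) = -18.2
A4: 0.2·17 + 0.8·(-29) = -19.8
A5: 0.2·13 + 0.8·(-14) = -8.6
Highest Hurwicz score = -8.6 → A5.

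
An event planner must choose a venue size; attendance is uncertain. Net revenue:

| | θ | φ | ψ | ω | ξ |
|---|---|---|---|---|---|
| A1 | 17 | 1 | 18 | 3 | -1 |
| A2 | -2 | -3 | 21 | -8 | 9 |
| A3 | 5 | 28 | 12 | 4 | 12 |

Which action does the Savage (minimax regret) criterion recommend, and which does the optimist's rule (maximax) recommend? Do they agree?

minimax regret → A3; maximax → A3 (agree)

Column bests: θ=17, φ=28, ψ=21, ω=4, ξ=12.
A1 regrets: 0, 27, 3, 1, 13 → max 27
A2 regrets: 19, 31, 0, 12, 3 → max 31
A3 regrets: 12, 0, 9, 0, 0 → max 12
Smallest max regret = 12 → A3.
Row maxima: A1=18, A2=21, A3=28
Best best-case = 28 → A3.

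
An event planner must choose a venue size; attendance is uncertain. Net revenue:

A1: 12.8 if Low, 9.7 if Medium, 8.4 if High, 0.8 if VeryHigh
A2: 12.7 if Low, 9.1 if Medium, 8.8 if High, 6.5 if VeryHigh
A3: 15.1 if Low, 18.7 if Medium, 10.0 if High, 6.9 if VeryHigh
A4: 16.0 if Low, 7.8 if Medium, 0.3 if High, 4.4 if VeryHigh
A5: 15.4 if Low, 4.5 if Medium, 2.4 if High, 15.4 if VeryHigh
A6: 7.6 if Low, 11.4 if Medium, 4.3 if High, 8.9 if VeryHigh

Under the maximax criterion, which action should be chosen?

A3

Row maxima: A1=12.8, A2=12.7, A3=18.7, A4=16.0, A5=15.4, A6=11.4
Best best-case = 18.7 → A3.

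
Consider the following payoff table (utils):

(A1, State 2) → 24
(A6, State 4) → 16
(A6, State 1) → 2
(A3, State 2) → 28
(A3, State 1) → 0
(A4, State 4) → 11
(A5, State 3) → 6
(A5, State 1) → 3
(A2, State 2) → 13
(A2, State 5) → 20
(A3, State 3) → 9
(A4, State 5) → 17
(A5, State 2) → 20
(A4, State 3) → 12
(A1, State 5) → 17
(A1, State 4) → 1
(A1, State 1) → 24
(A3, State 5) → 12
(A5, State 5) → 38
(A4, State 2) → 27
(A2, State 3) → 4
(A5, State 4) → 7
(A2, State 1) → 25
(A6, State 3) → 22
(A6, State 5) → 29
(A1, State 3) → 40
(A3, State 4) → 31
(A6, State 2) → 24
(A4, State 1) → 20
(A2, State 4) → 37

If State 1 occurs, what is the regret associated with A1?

1

Best payoff under State 1 is 25.
Regret = 25 − 24 = 1.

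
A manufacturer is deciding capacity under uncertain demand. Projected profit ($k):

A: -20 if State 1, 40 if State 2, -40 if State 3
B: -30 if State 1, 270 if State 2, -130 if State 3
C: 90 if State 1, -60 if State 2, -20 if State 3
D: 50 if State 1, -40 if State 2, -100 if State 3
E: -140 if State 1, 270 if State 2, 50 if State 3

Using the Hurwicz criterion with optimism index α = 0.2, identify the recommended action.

A: 0.2·40 + 0.8·(-40) = -24
B: 0.2·270 + 0.8·(-130) = -50
C: 0.2·90 + 0.8·(-60) = -30
D: 0.2·50 + 0.8·(-100) = -70
E: 0.2·270 + 0.8·(-140) = -58
Highest Hurwicz score = -24 → A.

A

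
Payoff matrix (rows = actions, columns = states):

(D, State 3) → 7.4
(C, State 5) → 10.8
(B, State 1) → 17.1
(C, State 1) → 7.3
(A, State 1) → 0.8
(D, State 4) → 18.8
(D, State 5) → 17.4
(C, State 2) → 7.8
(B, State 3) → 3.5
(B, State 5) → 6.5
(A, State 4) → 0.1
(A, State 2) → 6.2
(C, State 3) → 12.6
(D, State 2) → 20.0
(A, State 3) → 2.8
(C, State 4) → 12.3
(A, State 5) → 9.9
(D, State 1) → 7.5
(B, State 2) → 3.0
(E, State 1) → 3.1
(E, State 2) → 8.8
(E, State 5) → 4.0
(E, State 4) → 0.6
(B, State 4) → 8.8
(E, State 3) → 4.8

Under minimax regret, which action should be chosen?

Column bests: State 1=17.1, State 2=20.0, State 3=12.6, State 4=18.8, State 5=17.4.
A regrets: 16.3, 13.8, 9.8, 18.7, 7.5 → max 18.7
B regrets: 0.0, 17.0, 9.1, 10.0, 10.9 → max 17.0
C regrets: 9.8, 12.2, 0.0, 6.5, 6.6 → max 12.2
D regrets: 9.6, 0.0, 5.2, 0.0, 0.0 → max 9.6
E regrets: 14.0, 11.2, 7.8, 18.2, 13.4 → max 18.2
Smallest max regret = 9.6 → D.

D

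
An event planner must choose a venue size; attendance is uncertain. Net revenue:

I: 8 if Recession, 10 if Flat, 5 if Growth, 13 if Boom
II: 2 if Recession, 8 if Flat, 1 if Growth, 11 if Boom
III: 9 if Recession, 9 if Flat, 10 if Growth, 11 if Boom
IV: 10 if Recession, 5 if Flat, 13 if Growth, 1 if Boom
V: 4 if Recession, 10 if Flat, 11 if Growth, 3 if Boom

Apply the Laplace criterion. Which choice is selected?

Row averages: I=9, II=5.5, III=9.75, IV=7.25, V=7
Highest average = 9.75 → III.

III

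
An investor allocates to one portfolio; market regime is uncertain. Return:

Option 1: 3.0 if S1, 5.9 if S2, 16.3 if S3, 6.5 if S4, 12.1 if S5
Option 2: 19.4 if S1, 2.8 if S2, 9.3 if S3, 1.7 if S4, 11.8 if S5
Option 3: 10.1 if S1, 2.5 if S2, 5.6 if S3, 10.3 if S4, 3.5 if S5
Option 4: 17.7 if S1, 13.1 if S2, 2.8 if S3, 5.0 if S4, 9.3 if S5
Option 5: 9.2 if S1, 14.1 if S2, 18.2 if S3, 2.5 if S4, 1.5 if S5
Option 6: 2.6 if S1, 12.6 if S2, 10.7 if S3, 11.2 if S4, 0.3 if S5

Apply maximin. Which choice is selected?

Option 1

Row minima: Option 1=3.0, Option 2=1.7, Option 3=2.5, Option 4=2.8, Option 5=1.5, Option 6=0.3
Best worst-case = 3.0 → Option 1.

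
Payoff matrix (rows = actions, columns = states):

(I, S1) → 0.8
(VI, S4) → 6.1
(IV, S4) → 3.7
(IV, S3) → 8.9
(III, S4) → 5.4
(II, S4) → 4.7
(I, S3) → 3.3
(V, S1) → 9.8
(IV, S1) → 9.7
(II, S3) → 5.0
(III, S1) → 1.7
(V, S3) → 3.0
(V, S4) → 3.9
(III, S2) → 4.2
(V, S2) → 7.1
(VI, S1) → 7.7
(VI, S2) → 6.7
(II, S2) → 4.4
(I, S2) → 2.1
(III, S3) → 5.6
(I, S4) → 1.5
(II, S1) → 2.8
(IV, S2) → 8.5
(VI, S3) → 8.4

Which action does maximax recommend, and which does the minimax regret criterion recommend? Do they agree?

Row maxima: I=3.3, II=5.0, III=5.6, IV=9.7, V=9.8, VI=8.4
Best best-case = 9.8 → V.
Column bests: S1=9.8, S2=8.5, S3=8.9, S4=6.1.
I regrets: 9.0, 6.4, 5.6, 4.6 → max 9.0
II regrets: 7.0, 4.1, 3.9, 1.4 → max 7.0
III regrets: 8.1, 4.3, 3.3, 0.7 → max 8.1
IV regrets: 0.1, 0.0, 0.0, 2.4 → max 2.4
V regrets: 0.0, 1.4, 5.9, 2.2 → max 5.9
VI regrets: 2.1, 1.8, 0.5, 0.0 → max 2.1
Smallest max regret = 2.1 → VI.

maximax → V; minimax regret → VI (disagree)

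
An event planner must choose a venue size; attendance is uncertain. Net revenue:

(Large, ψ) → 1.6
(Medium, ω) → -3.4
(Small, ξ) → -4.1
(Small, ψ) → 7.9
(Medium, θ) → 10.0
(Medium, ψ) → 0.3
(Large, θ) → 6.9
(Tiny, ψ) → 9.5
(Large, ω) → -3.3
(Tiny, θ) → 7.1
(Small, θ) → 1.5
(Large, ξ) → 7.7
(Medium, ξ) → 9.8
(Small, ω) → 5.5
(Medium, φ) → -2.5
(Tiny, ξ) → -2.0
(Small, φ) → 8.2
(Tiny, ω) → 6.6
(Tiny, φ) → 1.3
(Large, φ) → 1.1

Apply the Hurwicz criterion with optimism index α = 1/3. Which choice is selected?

Tiny

Tiny: 1/3·9.5 + 2/3·(-2.0) = 11/6
Small: 1/3·8.2 + 2/3·(-4.1) = 0
Medium: 1/3·10.0 + 2/3·(-3.4) = 16/15
Large: 1/3·7.7 + 2/3·(-3.3) = 11/30
Highest Hurwicz score = 11/6 → Tiny.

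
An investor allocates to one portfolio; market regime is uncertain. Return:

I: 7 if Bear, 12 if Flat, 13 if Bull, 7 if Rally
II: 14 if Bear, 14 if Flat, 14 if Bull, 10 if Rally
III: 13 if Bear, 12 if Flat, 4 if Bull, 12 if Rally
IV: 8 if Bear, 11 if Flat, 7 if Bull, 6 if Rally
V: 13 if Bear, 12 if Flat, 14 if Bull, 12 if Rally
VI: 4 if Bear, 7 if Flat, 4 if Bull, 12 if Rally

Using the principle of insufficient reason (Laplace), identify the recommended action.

II

Row averages: I=9.75, II=13, III=10.25, IV=8, V=12.75, VI=6.75
Highest average = 13 → II.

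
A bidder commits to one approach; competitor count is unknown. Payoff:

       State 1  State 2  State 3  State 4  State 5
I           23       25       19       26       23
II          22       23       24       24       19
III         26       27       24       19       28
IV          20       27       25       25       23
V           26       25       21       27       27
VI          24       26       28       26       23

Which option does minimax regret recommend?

VI

Column bests: State 1=26, State 2=27, State 3=28, State 4=27, State 5=28.
I regrets: 3, 2, 9, 1, 5 → max 9
II regrets: 4, 4, 4, 3, 9 → max 9
III regrets: 0, 0, 4, 8, 0 → max 8
IV regrets: 6, 0, 3, 2, 5 → max 6
V regrets: 0, 2, 7, 0, 1 → max 7
VI regrets: 2, 1, 0, 1, 5 → max 5
Smallest max regret = 5 → VI.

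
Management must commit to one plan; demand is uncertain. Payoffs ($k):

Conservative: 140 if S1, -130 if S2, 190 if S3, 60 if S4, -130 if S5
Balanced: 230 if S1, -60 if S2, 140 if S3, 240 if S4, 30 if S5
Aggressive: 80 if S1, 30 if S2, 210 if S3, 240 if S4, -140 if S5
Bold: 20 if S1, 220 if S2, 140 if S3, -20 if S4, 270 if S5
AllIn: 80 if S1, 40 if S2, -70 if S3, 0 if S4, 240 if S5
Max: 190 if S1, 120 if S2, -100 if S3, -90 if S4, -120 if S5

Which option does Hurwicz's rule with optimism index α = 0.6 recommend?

Conservative: 0.6·190 + 0.4·(-130) = 62
Balanced: 0.6·240 + 0.4·(-60) = 120
Aggressive: 0.6·240 + 0.4·(-140) = 88
Bold: 0.6·270 + 0.4·(-20) = 154
AllIn: 0.6·240 + 0.4·(-70) = 116
Max: 0.6·190 + 0.4·(-120) = 66
Highest Hurwicz score = 154 → Bold.

Bold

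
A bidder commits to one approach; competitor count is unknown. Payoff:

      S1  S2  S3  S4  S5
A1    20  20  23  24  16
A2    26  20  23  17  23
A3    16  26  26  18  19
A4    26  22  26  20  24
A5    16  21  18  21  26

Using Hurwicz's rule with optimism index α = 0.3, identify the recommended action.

A4

A1: 0.3·24 + 0.7·16 = 18.4
A2: 0.3·26 + 0.7·17 = 19.7
A3: 0.3·26 + 0.7·16 = 19
A4: 0.3·26 + 0.7·20 = 21.8
A5: 0.3·26 + 0.7·16 = 19
Highest Hurwicz score = 21.8 → A4.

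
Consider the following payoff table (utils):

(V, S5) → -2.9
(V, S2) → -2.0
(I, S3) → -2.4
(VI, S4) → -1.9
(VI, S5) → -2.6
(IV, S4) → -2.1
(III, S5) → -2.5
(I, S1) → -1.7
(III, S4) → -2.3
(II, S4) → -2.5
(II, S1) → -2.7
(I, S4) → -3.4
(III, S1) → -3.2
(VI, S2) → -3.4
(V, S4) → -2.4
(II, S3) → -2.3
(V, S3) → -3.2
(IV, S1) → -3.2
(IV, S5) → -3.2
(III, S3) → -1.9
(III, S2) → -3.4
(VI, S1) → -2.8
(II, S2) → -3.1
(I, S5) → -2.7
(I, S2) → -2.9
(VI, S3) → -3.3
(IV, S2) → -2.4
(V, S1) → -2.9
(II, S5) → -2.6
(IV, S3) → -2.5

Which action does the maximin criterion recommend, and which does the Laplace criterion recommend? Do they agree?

Row minima: I=-3.4, II=-3.1, III=-3.4, IV=-3.2, V=-3.2, VI=-3.4
Best worst-case = -3.1 → II.
Row averages: I=-2.62, II=-2.64, III=-2.66, IV=-2.68, V=-2.68, VI=-2.8
Highest average = -2.62 → I.

maximin → II; laplace → I (disagree)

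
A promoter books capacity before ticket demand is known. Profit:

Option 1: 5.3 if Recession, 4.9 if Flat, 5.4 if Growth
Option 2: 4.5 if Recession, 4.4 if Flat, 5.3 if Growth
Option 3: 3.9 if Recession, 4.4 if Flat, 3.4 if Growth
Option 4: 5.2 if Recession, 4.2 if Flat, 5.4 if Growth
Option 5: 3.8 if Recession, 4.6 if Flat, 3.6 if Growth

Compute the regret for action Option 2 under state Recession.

Best payoff under Recession is 5.3.
Regret = 5.3 − 4.5 = 0.8.

0.8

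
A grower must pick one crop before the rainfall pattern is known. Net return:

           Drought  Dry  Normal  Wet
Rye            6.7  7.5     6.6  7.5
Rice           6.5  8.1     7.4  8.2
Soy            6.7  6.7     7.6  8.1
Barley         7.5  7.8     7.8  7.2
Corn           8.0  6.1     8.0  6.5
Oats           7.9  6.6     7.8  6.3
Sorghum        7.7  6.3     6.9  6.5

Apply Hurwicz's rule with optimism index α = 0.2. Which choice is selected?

Rye: 0.2·7.5 + 0.8·6.6 = 6.78
Rice: 0.2·8.2 + 0.8·6.5 = 6.84
Soy: 0.2·8.1 + 0.8·6.7 = 6.98
Barley: 0.2·7.8 + 0.8·7.2 = 7.32
Corn: 0.2·8.0 + 0.8·6.1 = 6.48
Oats: 0.2·7.9 + 0.8·6.3 = 6.62
Sorghum: 0.2·7.7 + 0.8·6.3 = 6.58
Highest Hurwicz score = 7.32 → Barley.

Barley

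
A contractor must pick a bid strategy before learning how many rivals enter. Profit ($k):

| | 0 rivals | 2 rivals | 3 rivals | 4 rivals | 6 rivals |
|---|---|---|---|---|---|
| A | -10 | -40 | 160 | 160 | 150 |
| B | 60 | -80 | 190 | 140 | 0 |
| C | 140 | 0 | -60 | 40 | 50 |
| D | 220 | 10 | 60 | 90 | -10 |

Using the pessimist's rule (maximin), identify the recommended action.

Row minima: A=-40, B=-80, C=-60, D=-10
Best worst-case = -10 → D.

D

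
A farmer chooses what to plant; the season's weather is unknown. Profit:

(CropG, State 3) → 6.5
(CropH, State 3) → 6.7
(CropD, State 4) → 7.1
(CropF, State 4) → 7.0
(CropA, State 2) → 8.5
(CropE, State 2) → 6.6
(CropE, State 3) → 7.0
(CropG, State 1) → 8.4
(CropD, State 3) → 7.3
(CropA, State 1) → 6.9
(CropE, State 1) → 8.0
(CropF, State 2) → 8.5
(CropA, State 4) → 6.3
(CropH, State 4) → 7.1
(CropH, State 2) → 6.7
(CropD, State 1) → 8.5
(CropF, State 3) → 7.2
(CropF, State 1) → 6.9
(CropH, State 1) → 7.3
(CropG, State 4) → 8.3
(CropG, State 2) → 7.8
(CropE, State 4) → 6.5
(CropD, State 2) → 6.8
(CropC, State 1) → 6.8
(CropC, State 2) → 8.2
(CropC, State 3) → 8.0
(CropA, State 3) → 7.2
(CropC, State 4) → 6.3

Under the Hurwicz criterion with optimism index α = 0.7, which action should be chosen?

CropD: 0.7·8.5 + 0.3·6.8 = 7.99
CropG: 0.7·8.4 + 0.3·6.5 = 7.83
CropE: 0.7·8.0 + 0.3·6.5 = 7.55
CropC: 0.7·8.2 + 0.3·6.3 = 7.63
CropA: 0.7·8.5 + 0.3·6.3 = 7.84
CropF: 0.7·8.5 + 0.3·6.9 = 8.02
CropH: 0.7·7.3 + 0.3·6.7 = 7.12
Highest Hurwicz score = 8.02 → CropF.

CropF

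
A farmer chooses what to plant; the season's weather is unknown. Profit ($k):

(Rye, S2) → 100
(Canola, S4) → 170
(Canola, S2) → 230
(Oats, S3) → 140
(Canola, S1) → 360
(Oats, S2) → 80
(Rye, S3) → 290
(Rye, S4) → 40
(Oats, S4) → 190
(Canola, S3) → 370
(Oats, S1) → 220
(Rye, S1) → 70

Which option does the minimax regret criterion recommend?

Canola

Column bests: S1=360, S2=230, S3=370, S4=190.
Rye regrets: 290, 130, 80, 150 → max 290
Canola regrets: 0, 0, 0, 20 → max 20
Oats regrets: 140, 150, 230, 0 → max 230
Smallest max regret = 20 → Canola.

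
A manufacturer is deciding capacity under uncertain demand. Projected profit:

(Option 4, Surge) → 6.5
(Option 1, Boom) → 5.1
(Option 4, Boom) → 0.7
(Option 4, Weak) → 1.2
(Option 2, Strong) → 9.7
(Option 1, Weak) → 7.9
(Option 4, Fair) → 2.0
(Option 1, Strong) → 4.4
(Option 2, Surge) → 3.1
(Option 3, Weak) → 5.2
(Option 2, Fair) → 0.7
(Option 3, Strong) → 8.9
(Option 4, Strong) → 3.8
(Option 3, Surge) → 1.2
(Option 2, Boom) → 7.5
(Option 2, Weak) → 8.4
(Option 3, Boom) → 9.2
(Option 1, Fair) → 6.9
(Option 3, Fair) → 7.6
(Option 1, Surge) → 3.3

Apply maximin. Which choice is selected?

Option 1

Row minima: Option 1=3.3, Option 2=0.7, Option 3=1.2, Option 4=0.7
Best worst-case = 3.3 → Option 1.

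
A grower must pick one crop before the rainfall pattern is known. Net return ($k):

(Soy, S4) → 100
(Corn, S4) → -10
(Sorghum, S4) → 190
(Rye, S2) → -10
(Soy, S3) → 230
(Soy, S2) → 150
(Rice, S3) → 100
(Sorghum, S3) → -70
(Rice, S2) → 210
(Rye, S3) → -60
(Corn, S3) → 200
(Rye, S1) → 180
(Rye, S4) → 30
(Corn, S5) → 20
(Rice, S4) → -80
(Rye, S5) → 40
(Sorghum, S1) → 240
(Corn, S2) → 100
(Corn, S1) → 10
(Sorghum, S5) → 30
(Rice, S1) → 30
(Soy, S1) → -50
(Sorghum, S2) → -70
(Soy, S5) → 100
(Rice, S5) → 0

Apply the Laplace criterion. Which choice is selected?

Soy

Row averages: Sorghum=64, Soy=106, Rice=52, Corn=64, Rye=36
Highest average = 106 → Soy.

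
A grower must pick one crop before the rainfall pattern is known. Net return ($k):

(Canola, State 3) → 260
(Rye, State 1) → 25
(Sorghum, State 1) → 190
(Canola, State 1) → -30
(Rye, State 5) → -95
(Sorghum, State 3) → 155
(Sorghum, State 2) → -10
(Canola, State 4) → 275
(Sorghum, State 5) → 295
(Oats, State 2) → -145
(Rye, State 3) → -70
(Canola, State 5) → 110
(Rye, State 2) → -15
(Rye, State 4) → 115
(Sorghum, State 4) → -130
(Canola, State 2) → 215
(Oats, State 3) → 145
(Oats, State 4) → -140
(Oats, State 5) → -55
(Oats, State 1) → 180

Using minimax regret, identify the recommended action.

Column bests: State 1=190, State 2=215, State 3=260, State 4=275, State 5=295.
Oats regrets: 10, 360, 115, 415, 350 → max 415
Canola regrets: 220, 0, 0, 0, 185 → max 220
Sorghum regrets: 0, 225, 105, 405, 0 → max 405
Rye regrets: 165, 230, 330, 160, 390 → max 390
Smallest max regret = 220 → Canola.

Canola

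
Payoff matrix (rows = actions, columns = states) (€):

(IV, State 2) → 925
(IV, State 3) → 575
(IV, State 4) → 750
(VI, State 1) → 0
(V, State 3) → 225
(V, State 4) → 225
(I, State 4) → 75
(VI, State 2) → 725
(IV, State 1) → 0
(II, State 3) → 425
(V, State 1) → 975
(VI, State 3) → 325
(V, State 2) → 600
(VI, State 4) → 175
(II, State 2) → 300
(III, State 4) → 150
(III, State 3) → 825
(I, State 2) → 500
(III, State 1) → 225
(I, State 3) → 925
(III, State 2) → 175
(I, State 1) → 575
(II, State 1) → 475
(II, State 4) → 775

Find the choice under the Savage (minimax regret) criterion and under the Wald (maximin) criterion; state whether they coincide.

minimax regret → II; maximin → II (agree)

Column bests: State 1=975, State 2=925, State 3=925, State 4=775.
I regrets: 400, 425, 0, 700 → max 700
II regrets: 500, 625, 500, 0 → max 625
III regrets: 750, 750, 100, 625 → max 750
IV regrets: 975, 0, 350, 25 → max 975
V regrets: 0, 325, 700, 550 → max 700
VI regrets: 975, 200, 600, 600 → max 975
Smallest max regret = 625 → II.
Row minima: I=75, II=300, III=150, IV=0, V=225, VI=0
Best worst-case = 300 → II.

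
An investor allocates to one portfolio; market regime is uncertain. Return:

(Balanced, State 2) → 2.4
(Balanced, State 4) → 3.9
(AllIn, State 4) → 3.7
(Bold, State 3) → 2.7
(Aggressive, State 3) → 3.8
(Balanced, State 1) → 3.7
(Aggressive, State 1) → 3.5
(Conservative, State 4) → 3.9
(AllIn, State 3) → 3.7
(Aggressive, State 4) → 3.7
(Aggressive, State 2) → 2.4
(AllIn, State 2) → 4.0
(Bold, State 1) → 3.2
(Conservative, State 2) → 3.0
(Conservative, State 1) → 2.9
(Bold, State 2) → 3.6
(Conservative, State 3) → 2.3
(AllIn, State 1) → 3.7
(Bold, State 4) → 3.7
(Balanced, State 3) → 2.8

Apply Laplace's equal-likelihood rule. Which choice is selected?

Row averages: Conservative=3.025, Balanced=3.2, Aggressive=3.35, Bold=3.3, AllIn=3.775
Highest average = 3.775 → AllIn.

AllIn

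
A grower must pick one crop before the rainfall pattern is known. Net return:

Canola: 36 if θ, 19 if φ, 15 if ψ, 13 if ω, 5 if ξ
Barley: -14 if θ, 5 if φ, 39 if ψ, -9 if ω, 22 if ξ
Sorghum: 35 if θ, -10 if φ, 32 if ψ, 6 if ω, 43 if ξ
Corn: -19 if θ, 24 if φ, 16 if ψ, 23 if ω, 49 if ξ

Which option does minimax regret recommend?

Column bests: θ=36, φ=24, ψ=39, ω=23, ξ=49.
Canola regrets: 0, 5, 24, 10, 44 → max 44
Barley regrets: 50, 19, 0, 32, 27 → max 50
Sorghum regrets: 1, 34, 7, 17, 6 → max 34
Corn regrets: 55, 0, 23, 0, 0 → max 55
Smallest max regret = 34 → Sorghum.

Sorghum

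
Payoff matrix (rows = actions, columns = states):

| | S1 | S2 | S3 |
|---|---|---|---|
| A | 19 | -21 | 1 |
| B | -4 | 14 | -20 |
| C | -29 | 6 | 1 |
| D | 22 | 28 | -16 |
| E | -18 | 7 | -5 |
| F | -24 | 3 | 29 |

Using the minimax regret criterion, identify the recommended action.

Column bests: S1=22, S2=28, S3=29.
A regrets: 3, 49, 28 → max 49
B regrets: 26, 14, 49 → max 49
C regrets: 51, 22, 28 → max 51
D regrets: 0, 0, 45 → max 45
E regrets: 40, 21, 34 → max 40
F regrets: 46, 25, 0 → max 46
Smallest max regret = 40 → E.

E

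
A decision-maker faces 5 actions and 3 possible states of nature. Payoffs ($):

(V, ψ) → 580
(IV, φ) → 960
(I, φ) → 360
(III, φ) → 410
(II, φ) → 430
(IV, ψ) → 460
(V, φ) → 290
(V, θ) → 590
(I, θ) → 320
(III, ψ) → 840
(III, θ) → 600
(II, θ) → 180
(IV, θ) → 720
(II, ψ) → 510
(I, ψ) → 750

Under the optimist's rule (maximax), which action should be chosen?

Row maxima: I=750, II=510, III=840, IV=960, V=590
Best best-case = 960 → IV.

IV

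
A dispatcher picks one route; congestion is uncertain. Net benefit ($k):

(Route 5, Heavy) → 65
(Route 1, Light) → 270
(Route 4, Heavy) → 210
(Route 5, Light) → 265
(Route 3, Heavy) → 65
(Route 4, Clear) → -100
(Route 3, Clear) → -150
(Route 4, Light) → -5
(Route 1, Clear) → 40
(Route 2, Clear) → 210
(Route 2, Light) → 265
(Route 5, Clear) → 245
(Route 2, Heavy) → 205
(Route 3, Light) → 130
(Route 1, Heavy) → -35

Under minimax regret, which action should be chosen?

Column bests: Clear=245, Light=270, Heavy=210.
Route 1 regrets: 205, 0, 245 → max 245
Route 2 regrets: 35, 5, 5 → max 35
Route 3 regrets: 395, 140, 145 → max 395
Route 4 regrets: 345, 275, 0 → max 345
Route 5 regrets: 0, 5, 145 → max 145
Smallest max regret = 35 → Route 2.

Route 2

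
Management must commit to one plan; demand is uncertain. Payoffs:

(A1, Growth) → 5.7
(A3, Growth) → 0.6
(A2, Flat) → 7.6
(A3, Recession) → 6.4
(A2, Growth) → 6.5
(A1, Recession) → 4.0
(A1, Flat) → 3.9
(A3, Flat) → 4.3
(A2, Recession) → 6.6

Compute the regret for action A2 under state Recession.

Best payoff under Recession is 6.6.
Regret = 6.6 − 6.6 = 0.0.

0.0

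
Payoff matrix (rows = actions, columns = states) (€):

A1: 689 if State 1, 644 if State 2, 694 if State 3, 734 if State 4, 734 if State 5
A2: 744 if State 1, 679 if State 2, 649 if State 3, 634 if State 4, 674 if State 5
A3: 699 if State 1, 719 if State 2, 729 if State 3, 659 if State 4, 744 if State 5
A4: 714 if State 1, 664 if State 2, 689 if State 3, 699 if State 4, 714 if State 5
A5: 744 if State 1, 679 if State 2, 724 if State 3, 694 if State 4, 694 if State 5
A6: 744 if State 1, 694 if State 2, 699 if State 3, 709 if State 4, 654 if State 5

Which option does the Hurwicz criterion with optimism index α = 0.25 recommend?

A1: 0.25·734 + 0.75·644 = 666.5
A2: 0.25·744 + 0.75·634 = 661.5
A3: 0.25·744 + 0.75·659 = 680.25
A4: 0.25·714 + 0.75·664 = 676.5
A5: 0.25·744 + 0.75·679 = 695.25
A6: 0.25·744 + 0.75·654 = 676.5
Highest Hurwicz score = 695.25 → A5.

A5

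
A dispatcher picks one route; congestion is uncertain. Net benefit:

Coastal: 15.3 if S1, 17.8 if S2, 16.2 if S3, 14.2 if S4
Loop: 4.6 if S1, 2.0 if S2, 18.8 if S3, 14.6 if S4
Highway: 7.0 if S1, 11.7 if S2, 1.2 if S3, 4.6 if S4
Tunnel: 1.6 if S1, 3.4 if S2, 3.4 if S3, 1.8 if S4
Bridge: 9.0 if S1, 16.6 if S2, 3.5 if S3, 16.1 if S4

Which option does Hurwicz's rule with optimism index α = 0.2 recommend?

Coastal: 0.2·17.8 + 0.8·14.2 = 14.92
Loop: 0.2·18.8 + 0.8·2.0 = 5.36
Highway: 0.2·11.7 + 0.8·1.2 = 3.3
Tunnel: 0.2·3.4 + 0.8·1.6 = 1.96
Bridge: 0.2·16.6 + 0.8·3.5 = 6.12
Highest Hurwicz score = 14.92 → Coastal.

Coastal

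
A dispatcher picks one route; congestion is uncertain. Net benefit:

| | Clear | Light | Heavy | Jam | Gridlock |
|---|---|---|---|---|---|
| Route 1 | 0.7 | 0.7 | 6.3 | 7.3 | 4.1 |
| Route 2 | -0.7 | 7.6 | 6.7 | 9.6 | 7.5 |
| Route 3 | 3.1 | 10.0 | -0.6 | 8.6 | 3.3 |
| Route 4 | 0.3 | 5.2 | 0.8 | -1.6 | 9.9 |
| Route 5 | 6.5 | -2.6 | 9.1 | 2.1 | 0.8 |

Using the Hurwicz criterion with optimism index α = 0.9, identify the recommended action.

Route 1: 0.9·7.3 + 0.1·0.7 = 6.64
Route 2: 0.9·9.6 + 0.1·(-0.7) = 8.57
Route 3: 0.9·10.0 + 0.1·(-0.6) = 8.94
Route 4: 0.9·9.9 + 0.1·(-1.6) = 8.75
Route 5: 0.9·9.1 + 0.1·(-2.6) = 7.93
Highest Hurwicz score = 8.94 → Route 3.

Route 3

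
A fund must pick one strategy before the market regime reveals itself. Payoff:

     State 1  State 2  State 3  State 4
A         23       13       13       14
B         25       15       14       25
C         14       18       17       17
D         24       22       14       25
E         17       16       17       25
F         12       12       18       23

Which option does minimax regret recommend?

D

Column bests: State 1=25, State 2=22, State 3=18, State 4=25.
A regrets: 2, 9, 5, 11 → max 11
B regrets: 0, 7, 4, 0 → max 7
C regrets: 11, 4, 1, 8 → max 11
D regrets: 1, 0, 4, 0 → max 4
E regrets: 8, 6, 1, 0 → max 8
F regrets: 13, 10, 0, 2 → max 13
Smallest max regret = 4 → D.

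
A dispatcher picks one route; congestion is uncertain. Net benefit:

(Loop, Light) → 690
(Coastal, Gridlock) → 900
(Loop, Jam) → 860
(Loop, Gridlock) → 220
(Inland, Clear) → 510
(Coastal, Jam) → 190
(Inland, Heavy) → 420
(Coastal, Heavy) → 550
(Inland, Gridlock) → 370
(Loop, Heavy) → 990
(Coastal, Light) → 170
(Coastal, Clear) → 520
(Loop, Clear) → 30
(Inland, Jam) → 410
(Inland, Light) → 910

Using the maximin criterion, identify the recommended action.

Inland

Row minima: Inland=370, Loop=30, Coastal=170
Best worst-case = 370 → Inland.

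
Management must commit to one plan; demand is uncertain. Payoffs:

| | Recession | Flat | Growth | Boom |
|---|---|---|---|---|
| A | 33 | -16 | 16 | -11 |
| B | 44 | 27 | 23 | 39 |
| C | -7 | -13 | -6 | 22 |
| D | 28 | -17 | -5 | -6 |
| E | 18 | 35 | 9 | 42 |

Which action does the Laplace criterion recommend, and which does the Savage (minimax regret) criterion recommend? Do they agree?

laplace → B; minimax regret → B (agree)

Row averages: A=5.5, B=33.25, C=-1, D=0, E=26
Highest average = 33.25 → B.
Column bests: Recession=44, Flat=35, Growth=23, Boom=42.
A regrets: 11, 51, 7, 53 → max 53
B regrets: 0, 8, 0, 3 → max 8
C regrets: 51, 48, 29, 20 → max 51
D regrets: 16, 52, 28, 48 → max 52
E regrets: 26, 0, 14, 0 → max 26
Smallest max regret = 8 → B.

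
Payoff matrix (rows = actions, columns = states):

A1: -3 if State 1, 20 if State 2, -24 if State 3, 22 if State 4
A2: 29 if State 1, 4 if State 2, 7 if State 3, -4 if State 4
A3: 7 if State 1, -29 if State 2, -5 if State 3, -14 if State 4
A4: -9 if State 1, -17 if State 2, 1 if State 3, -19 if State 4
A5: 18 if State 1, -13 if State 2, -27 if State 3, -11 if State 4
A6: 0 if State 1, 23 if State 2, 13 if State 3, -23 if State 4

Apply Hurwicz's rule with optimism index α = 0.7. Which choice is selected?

A1: 0.7·22 + 0.3·(-24) = 8.2
A2: 0.7·29 + 0.3·(-4) = 19.1
A3: 0.7·7 + 0.3·(-29) = -3.8
A4: 0.7·1 + 0.3·(-19) = -5
A5: 0.7·18 + 0.3·(-27) = 4.5
A6: 0.7·23 + 0.3·(-23) = 9.2
Highest Hurwicz score = 19.1 → A2.

A2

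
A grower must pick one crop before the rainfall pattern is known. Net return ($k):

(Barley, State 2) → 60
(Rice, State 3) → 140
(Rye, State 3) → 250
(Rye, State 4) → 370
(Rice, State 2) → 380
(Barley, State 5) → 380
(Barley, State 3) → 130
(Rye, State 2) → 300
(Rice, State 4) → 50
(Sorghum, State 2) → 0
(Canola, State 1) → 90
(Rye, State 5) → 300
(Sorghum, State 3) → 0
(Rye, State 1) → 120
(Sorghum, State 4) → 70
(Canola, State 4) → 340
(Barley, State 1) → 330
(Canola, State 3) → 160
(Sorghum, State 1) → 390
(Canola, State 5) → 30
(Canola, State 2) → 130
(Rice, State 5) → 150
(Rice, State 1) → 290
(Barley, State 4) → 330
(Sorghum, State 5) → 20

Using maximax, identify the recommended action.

Row maxima: Barley=380, Rice=380, Sorghum=390, Canola=340, Rye=370
Best best-case = 390 → Sorghum.

Sorghum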